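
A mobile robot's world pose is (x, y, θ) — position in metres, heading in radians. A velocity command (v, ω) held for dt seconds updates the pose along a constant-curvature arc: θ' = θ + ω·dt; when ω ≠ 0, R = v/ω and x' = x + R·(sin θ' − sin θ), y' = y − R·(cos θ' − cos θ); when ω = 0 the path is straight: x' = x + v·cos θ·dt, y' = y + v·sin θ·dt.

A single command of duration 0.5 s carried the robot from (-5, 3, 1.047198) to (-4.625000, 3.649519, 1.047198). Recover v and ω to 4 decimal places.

Δθ = 1.047198 − 1.047198 = 0.000000
ω = Δθ/dt = 0.000000/0.5 = 0.0000
ω = 0 → v = (Δx·cos θ + Δy·sin θ)/dt = 1.5000

v = 1.5000, ω = 0.0000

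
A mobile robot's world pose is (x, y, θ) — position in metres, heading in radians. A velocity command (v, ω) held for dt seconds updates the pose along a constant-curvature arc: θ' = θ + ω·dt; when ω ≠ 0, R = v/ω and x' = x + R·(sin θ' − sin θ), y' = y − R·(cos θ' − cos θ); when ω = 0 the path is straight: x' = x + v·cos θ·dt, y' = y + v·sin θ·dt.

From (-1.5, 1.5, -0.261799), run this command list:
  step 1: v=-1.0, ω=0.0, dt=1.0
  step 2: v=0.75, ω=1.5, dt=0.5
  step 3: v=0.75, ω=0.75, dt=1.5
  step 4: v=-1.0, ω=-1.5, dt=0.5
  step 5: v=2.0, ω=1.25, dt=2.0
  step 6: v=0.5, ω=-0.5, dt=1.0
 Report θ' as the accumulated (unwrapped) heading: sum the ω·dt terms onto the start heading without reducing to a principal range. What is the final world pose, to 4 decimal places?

(-3.7936, 4.8791, 2.8632)

step 1: θ'=-0.2618 (straight) → pose (-2.4659, 1.7588, -0.2618)
step 2: θ'=0.4882 (R=0.5000) → pose (-2.1020, 1.8002, 0.4882)
step 3: θ'=1.6132 (R=1.0000) → pose (-1.5719, 2.7258, 1.6132)
step 4: θ'=0.8632 (R=0.6667) → pose (-1.7314, 2.2642, 0.8632)
step 5: θ'=3.3632 (R=1.6000) → pose (-3.2989, 4.8650, 3.3632)
step 6: θ'=2.8632 (R=-1.0000) → pose (-3.7936, 4.8791, 2.8632)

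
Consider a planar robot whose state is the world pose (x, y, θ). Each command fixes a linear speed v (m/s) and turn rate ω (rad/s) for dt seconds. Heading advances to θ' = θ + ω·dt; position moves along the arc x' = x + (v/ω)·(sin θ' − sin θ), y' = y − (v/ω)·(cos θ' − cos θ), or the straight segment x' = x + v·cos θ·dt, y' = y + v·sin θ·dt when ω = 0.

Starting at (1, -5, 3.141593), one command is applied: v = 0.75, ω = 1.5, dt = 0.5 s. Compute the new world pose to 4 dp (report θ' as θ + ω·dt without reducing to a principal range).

θ' = 3.1416 + 1.5·0.5 = 3.8916
R = v/ω = 0.75/1.5 = 0.5000
x' = 1 + 0.5000·(sin 3.8916 − sin 3.1416) = 0.6592
y' = -5 − 0.5000·(cos 3.8916 − cos 3.1416) = -5.1342

(0.6592, -5.1342, 3.8916)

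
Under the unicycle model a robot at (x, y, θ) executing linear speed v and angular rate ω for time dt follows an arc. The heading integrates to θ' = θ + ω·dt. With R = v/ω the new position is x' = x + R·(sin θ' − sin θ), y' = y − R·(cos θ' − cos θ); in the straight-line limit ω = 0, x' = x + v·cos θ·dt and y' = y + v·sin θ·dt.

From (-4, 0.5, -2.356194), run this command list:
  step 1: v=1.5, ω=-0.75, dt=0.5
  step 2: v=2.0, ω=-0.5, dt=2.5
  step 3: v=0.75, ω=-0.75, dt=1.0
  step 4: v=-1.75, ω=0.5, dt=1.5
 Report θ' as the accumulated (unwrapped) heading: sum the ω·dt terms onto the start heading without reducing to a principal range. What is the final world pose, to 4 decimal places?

step 1: θ'=-2.7312 (R=-2.0000) → pose (-4.6163, 0.0803, -2.7312)
step 2: θ'=-3.9812 (R=-4.0000) → pose (-9.1897, 1.0771, -3.9812)
step 3: θ'=-4.7312 (R=-1.0000) → pose (-9.4451, 1.7637, -4.7312)
step 4: θ'=-3.9812 (R=-3.5000) → pose (-8.5511, -0.6393, -3.9812)

(-8.5511, -0.6393, -3.9812)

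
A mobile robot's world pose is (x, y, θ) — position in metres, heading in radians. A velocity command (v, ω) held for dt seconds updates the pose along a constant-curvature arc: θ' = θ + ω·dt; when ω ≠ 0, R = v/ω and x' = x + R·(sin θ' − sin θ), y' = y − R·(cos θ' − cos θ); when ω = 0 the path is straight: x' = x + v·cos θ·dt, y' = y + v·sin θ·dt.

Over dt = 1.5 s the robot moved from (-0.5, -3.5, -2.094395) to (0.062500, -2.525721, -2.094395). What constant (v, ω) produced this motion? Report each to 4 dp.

v = -0.7500, ω = 0.0000

Δθ = -2.094395 − -2.094395 = 0.000000
ω = Δθ/dt = 0.000000/1.5 = 0.0000
ω = 0 → v = (Δx·cos θ + Δy·sin θ)/dt = -0.7500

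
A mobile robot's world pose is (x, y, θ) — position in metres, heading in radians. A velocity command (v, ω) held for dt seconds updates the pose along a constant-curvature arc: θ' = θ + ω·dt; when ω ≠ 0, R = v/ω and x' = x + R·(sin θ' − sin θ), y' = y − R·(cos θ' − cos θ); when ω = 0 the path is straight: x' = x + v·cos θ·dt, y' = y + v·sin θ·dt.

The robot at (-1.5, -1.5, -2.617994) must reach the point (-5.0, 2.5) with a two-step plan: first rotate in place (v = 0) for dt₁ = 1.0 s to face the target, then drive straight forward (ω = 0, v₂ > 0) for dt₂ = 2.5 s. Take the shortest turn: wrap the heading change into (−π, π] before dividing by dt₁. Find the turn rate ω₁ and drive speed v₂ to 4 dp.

heading to target = atan2(2.5−-1.5, -5−-1.5) = 2.2896
Δθ = wrap(2.2896 − -2.6180) = -1.3756; ω₁ = Δθ/dt₁ = -1.3756
distance = √((-5−-1.5)² + (2.5−-1.5)²) = 5.3151; v₂ = distance/dt₂ = 2.1260

ω₁ = -1.3756, v₂ = 2.1260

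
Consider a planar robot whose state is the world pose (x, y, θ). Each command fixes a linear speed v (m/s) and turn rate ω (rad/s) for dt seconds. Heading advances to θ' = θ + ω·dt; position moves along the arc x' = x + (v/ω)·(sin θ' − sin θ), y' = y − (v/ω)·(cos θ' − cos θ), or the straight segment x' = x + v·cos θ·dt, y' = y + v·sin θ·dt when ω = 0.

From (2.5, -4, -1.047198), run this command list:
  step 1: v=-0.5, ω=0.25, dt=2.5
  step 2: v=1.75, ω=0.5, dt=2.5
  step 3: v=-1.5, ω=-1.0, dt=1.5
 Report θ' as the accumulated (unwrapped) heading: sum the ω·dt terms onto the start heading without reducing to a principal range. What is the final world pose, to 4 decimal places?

step 1: θ'=-0.4222 (R=-2.0000) → pose (1.5875, -3.1756, -0.4222)
step 2: θ'=0.8278 (R=3.5000) → pose (5.5992, -2.3507, 0.8278)
step 3: θ'=-0.6722 (R=1.5000) → pose (3.5605, -2.5096, -0.6722)

(3.5605, -2.5096, -0.6722)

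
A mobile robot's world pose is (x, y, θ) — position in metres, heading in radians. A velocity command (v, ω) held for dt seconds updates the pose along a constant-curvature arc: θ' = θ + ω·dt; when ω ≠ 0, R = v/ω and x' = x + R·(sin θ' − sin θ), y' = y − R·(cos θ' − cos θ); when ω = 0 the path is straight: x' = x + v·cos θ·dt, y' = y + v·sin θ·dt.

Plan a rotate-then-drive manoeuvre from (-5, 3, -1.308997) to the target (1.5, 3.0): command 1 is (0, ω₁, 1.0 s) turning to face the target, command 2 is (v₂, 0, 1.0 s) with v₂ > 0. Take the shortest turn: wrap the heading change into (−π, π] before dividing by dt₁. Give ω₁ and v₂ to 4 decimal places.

heading to target = atan2(3−3, 1.5−-5) = 0.0000
Δθ = wrap(0.0000 − -1.3090) = 1.3090; ω₁ = Δθ/dt₁ = 1.3090
distance = √((1.5−-5)² + (3−3)²) = 6.5000; v₂ = distance/dt₂ = 6.5000

ω₁ = 1.3090, v₂ = 6.5000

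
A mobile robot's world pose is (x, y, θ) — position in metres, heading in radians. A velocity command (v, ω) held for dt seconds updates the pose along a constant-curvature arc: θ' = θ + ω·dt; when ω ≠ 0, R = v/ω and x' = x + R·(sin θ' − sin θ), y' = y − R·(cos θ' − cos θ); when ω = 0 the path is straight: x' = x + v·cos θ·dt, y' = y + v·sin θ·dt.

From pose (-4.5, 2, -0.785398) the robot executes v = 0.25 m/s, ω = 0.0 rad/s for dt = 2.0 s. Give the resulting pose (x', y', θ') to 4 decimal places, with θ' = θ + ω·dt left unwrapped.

(-4.1464, 1.6464, -0.7854)

θ' = -0.7854 + 0.0·2.0 = -0.7854
ω = 0 → straight: x' = -4.5 + 0.25·cos(-0.7854)·2.0 = -4.1464
y' = 2 + 0.25·sin(-0.7854)·2.0 = 1.6464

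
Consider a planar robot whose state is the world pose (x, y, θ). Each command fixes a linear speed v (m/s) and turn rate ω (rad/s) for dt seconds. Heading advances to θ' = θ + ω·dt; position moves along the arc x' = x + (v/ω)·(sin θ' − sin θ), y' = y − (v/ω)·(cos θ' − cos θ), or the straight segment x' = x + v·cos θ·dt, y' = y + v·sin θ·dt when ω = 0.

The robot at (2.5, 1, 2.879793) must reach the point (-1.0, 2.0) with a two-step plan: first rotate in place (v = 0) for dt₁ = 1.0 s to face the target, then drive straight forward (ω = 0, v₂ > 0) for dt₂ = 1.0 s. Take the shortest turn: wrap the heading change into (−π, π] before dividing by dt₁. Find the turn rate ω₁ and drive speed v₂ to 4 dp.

ω₁ = -0.0165, v₂ = 3.6401

heading to target = atan2(2−1, -1−2.5) = 2.8633
Δθ = wrap(2.8633 − 2.8798) = -0.0165; ω₁ = Δθ/dt₁ = -0.0165
distance = √((-1−2.5)² + (2−1)²) = 3.6401; v₂ = distance/dt₂ = 3.6401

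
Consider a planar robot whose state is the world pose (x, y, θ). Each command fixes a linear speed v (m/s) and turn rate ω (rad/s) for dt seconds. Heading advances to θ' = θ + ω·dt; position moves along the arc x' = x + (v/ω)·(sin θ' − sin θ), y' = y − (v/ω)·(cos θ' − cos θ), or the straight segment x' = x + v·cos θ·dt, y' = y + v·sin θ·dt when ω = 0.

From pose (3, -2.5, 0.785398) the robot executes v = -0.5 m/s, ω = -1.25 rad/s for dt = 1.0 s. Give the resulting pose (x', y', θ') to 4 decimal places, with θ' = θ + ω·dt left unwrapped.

θ' = 0.7854 + -1.25·1.0 = -0.4646
R = v/ω = -0.5/-1.25 = 0.4000
x' = 3 + 0.4000·(sin -0.4646 − sin 0.7854) = 2.5379
y' = -2.5 − 0.4000·(cos -0.4646 − cos 0.7854) = -2.5748

(2.5379, -2.5748, -0.4646)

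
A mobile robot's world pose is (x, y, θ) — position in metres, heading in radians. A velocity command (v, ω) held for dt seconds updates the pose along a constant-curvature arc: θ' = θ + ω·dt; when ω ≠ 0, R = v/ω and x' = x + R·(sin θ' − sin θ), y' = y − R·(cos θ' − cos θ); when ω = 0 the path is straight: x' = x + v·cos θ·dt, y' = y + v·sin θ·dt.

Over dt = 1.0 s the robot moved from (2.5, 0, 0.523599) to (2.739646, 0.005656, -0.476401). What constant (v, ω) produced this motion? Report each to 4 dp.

Δθ = -0.476401 − 0.523599 = -1.000000
ω = Δθ/dt = -1.000000/1.0 = -1.0000
R = Δx/(sin θ' − sin θ) = -0.2500
v = R·ω = -0.2500·-1.0000 = 0.2500

v = 0.2500, ω = -1.0000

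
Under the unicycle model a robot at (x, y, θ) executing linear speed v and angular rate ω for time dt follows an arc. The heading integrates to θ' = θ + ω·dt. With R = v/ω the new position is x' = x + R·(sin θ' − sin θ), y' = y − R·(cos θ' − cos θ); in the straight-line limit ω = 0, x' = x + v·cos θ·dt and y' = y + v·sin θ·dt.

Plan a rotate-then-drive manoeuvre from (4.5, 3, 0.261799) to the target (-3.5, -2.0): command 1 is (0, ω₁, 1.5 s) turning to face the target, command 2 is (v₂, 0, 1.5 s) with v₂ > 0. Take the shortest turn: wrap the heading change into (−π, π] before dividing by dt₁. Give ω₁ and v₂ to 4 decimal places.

ω₁ = -1.8965, v₂ = 6.2893

heading to target = atan2(-2−3, -3.5−4.5) = -2.5830
Δθ = wrap(-2.5830 − 0.2618) = -2.8448; ω₁ = Δθ/dt₁ = -1.8965
distance = √((-3.5−4.5)² + (-2−3)²) = 9.4340; v₂ = distance/dt₂ = 6.2893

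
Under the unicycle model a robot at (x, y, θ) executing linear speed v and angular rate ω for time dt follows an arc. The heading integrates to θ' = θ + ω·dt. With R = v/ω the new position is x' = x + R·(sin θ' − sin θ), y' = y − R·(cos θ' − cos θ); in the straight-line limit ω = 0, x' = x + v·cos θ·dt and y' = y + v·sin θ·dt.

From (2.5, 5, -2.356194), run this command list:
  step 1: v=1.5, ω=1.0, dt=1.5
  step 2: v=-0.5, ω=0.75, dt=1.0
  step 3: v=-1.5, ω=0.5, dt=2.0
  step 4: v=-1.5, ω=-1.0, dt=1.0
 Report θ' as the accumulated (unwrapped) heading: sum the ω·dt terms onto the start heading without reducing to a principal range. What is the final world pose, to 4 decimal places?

(-1.9898, 1.5268, -0.1062)

step 1: θ'=-0.8562 (R=1.5000) → pose (2.4276, 2.9564, -0.8562)
step 2: θ'=-0.1062 (R=-0.6667) → pose (1.9947, 3.1824, -0.1062)
step 3: θ'=0.8938 (R=-3.0000) → pose (-0.6616, 2.0786, 0.8938)
step 4: θ'=-0.1062 (R=1.5000) → pose (-1.9898, 1.5268, -0.1062)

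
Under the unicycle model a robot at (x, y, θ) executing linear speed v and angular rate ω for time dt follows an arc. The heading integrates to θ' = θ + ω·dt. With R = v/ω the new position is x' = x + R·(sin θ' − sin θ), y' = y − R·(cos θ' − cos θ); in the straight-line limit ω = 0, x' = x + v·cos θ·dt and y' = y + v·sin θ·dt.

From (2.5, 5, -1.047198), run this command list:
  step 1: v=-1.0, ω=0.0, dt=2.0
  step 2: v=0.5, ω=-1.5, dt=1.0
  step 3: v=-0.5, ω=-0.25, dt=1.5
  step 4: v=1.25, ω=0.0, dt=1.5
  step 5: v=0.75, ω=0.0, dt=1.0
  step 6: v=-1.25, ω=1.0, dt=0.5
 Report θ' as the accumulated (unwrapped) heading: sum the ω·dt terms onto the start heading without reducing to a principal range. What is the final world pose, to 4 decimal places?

step 1: θ'=-1.0472 (straight) → pose (1.5000, 6.7321, -1.0472)
step 2: θ'=-2.5472 (R=-0.3333) → pose (1.3980, 6.2892, -2.5472)
step 3: θ'=-2.9222 (R=2.0000) → pose (2.0827, 6.5843, -2.9222)
step 4: θ'=-2.9222 (straight) → pose (0.2527, 6.1762, -2.9222)
step 5: θ'=-2.9222 (straight) → pose (-0.4793, 6.0130, -2.9222)
step 6: θ'=-2.4222 (R=-1.2500) → pose (0.0723, 6.2928, -2.4222)

(0.0723, 6.2928, -2.4222)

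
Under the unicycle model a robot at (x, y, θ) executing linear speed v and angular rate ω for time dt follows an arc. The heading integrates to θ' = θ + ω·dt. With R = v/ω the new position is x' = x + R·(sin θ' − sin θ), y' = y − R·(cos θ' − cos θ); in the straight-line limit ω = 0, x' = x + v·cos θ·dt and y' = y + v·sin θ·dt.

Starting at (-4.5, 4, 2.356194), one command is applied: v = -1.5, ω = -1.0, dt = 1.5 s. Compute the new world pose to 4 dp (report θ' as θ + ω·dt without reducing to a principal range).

θ' = 2.3562 + -1.0·1.5 = 0.8562
R = v/ω = -1.5/-1.0 = 1.5000
x' = -4.5 + 1.5000·(sin 0.8562 − sin 2.3562) = -4.4276
y' = 4 − 1.5000·(cos 0.8562 − cos 2.3562) = 1.9564

(-4.4276, 1.9564, 0.8562)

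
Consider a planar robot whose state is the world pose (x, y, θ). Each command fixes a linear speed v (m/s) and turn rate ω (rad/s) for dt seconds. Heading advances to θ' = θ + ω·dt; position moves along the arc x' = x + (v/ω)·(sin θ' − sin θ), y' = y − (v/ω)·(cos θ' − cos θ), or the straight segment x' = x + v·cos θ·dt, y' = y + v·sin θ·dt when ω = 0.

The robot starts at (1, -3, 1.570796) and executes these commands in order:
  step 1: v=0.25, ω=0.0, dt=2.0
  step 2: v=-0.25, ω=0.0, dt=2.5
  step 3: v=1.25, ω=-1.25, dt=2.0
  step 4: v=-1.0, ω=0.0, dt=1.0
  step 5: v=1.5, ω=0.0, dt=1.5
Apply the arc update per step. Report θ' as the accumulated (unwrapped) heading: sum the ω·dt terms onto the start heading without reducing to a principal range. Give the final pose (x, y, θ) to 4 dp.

step 1: θ'=1.5708 (straight) → pose (1.0000, -2.5000, 1.5708)
step 2: θ'=1.5708 (straight) → pose (1.0000, -3.1250, 1.5708)
step 3: θ'=-0.9292 (R=-1.0000) → pose (2.8011, -2.5265, -0.9292)
step 4: θ'=-0.9292 (straight) → pose (2.2027, -1.7254, -0.9292)
step 5: θ'=-0.9292 (straight) → pose (3.5492, -3.5280, -0.9292)

(3.5492, -3.5280, -0.9292)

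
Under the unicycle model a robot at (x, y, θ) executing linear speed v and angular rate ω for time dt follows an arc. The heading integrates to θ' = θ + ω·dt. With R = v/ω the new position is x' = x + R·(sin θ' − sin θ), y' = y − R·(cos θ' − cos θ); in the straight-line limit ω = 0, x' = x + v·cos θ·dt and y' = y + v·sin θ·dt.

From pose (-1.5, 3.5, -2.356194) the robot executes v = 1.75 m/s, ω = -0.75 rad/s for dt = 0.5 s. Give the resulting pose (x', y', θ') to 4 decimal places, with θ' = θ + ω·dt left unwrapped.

(-2.2190, 3.0103, -2.7312)

θ' = -2.3562 + -0.75·0.5 = -2.7312
R = v/ω = 1.75/-0.75 = -2.3333
x' = -1.5 + -2.3333·(sin -2.7312 − sin -2.3562) = -2.2190
y' = 3.5 − -2.3333·(cos -2.7312 − cos -2.3562) = 3.0103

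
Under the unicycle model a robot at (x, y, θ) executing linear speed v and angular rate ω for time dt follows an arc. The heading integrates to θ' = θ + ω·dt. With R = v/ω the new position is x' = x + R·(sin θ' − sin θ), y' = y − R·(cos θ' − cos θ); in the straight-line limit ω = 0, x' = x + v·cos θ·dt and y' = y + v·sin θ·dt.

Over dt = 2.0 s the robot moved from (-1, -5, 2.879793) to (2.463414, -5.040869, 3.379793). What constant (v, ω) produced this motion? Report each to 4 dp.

v = -1.7500, ω = 0.2500

Δθ = 3.379793 − 2.879793 = 0.500000
ω = Δθ/dt = 0.500000/2.0 = 0.2500
R = Δx/(sin θ' − sin θ) = -7.0000
v = R·ω = -7.0000·0.2500 = -1.7500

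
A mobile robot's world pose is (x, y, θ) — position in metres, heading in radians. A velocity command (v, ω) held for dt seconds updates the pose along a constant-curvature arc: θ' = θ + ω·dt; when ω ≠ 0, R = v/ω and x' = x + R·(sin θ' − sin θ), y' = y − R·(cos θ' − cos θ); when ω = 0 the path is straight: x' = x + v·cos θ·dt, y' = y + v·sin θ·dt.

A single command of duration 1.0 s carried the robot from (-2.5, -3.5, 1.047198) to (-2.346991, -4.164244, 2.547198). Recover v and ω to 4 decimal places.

v = -0.7500, ω = 1.5000

Δθ = 2.547198 − 1.047198 = 1.500000
ω = Δθ/dt = 1.500000/1.0 = 1.5000
R = −Δy/(cos θ' − cos θ) = -0.5000
v = R·ω = -0.5000·1.5000 = -0.7500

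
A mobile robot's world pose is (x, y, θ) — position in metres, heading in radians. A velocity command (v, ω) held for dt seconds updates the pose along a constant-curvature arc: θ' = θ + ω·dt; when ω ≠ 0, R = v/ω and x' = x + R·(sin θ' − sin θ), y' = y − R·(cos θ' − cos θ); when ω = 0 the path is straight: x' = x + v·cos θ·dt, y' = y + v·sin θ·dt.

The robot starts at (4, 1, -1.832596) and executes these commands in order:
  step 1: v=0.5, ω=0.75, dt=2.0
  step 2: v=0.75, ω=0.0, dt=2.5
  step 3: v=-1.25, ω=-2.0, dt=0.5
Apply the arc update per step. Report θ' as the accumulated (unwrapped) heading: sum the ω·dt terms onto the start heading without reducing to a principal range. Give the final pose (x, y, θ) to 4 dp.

step 1: θ'=-0.3326 (R=0.6667) → pose (4.4263, 0.1973, -0.3326)
step 2: θ'=-0.3326 (straight) → pose (6.1985, -0.4149, -0.3326)
step 3: θ'=-1.3326 (R=0.6250) → pose (5.7952, 0.0284, -1.3326)

(5.7952, 0.0284, -1.3326)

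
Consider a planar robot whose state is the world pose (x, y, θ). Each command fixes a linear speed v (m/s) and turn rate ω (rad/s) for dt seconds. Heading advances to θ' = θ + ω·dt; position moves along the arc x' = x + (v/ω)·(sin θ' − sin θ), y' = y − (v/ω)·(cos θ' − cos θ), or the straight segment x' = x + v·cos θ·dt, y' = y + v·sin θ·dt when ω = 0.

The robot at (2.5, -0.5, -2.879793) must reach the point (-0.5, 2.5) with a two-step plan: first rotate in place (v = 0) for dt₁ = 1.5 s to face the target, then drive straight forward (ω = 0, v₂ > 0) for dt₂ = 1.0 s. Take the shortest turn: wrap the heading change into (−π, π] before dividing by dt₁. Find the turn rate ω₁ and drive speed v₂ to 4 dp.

ω₁ = -0.6981, v₂ = 4.2426

heading to target = atan2(2.5−-0.5, -0.5−2.5) = 2.3562
Δθ = wrap(2.3562 − -2.8798) = -1.0472; ω₁ = Δθ/dt₁ = -0.6981
distance = √((-0.5−2.5)² + (2.5−-0.5)²) = 4.2426; v₂ = distance/dt₂ = 4.2426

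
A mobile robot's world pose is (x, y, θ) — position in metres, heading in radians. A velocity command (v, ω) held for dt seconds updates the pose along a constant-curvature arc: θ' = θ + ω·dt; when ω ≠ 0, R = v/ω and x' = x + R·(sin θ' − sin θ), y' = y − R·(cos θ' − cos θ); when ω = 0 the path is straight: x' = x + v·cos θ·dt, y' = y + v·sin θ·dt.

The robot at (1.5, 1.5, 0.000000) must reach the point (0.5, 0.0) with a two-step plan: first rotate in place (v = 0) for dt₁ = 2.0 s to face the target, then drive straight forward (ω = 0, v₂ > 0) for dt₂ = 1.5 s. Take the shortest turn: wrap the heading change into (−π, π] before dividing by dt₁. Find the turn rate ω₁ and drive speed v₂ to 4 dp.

heading to target = atan2(0−1.5, 0.5−1.5) = -2.1588
Δθ = wrap(-2.1588 − 0.0000) = -2.1588; ω₁ = Δθ/dt₁ = -1.0794
distance = √((0.5−1.5)² + (0−1.5)²) = 1.8028; v₂ = distance/dt₂ = 1.2019

ω₁ = -1.0794, v₂ = 1.2019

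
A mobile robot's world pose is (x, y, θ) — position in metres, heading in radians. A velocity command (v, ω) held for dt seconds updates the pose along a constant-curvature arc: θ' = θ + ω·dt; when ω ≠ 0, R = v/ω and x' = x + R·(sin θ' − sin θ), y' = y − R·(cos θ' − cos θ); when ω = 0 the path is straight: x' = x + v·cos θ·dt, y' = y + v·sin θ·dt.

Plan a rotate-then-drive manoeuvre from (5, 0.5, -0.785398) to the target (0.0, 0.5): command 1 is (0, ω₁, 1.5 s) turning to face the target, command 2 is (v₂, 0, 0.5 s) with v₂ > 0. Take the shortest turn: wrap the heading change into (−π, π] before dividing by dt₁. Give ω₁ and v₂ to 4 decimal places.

heading to target = atan2(0.5−0.5, 0−5) = 3.1416
Δθ = wrap(3.1416 − -0.7854) = -2.3562; ω₁ = Δθ/dt₁ = -1.5708
distance = √((0−5)² + (0.5−0.5)²) = 5.0000; v₂ = distance/dt₂ = 10.0000

ω₁ = -1.5708, v₂ = 10.0000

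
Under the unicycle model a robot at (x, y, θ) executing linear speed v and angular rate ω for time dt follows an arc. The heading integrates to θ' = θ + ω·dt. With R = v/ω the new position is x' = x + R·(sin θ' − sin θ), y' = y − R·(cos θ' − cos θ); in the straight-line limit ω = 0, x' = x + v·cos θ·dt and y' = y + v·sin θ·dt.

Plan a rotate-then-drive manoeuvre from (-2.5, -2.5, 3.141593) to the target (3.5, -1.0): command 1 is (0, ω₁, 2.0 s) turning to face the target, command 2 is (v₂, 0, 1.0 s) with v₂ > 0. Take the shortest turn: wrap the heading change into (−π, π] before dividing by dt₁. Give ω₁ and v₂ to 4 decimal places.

heading to target = atan2(-1−-2.5, 3.5−-2.5) = 0.2450
Δθ = wrap(0.2450 − 3.1416) = -2.8966; ω₁ = Δθ/dt₁ = -1.4483
distance = √((3.5−-2.5)² + (-1−-2.5)²) = 6.1847; v₂ = distance/dt₂ = 6.1847

ω₁ = -1.4483, v₂ = 6.1847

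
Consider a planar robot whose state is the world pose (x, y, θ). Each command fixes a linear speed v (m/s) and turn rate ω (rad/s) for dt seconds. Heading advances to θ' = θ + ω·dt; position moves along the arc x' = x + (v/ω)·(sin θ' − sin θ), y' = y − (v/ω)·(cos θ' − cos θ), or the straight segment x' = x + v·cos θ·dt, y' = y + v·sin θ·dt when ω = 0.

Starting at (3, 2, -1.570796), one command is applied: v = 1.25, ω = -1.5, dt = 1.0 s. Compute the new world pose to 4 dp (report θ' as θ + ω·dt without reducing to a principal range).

θ' = -1.5708 + -1.5·1.0 = -3.0708
R = v/ω = 1.25/-1.5 = -0.8333
x' = 3 + -0.8333·(sin -3.0708 − sin -1.5708) = 2.2256
y' = 2 − -0.8333·(cos -3.0708 − cos -1.5708) = 1.1688

(2.2256, 1.1688, -3.0708)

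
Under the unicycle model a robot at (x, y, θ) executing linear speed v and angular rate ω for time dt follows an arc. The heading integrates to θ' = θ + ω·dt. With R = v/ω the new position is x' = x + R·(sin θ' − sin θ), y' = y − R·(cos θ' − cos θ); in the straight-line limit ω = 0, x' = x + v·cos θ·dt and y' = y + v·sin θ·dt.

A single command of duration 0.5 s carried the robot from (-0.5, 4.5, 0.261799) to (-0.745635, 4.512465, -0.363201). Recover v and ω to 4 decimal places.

v = -0.5000, ω = -1.2500

Δθ = -0.363201 − 0.261799 = -0.625000
ω = Δθ/dt = -0.625000/0.5 = -1.2500
R = Δx/(sin θ' − sin θ) = 0.4000
v = R·ω = 0.4000·-1.2500 = -0.5000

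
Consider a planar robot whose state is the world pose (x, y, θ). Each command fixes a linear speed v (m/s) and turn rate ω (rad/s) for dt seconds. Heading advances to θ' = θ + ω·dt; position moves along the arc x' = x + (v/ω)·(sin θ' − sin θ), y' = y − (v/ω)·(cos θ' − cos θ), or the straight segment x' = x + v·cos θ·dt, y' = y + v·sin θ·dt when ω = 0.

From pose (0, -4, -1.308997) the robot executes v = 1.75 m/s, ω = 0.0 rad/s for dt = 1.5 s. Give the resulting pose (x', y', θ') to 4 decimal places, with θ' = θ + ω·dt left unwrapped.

θ' = -1.3090 + 0.0·1.5 = -1.3090
ω = 0 → straight: x' = 0 + 1.75·cos(-1.3090)·1.5 = 0.6794
y' = -4 + 1.75·sin(-1.3090)·1.5 = -6.5356

(0.6794, -6.5356, -1.3090)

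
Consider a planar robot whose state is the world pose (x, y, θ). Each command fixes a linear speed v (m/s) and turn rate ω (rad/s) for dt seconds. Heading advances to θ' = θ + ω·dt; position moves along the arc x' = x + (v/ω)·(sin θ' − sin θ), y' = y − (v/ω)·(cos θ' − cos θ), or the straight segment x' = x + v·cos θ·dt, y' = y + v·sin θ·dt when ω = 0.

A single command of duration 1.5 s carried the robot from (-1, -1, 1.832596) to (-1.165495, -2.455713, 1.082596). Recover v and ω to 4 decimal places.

Δθ = 1.082596 − 1.832596 = -0.750000
ω = Δθ/dt = -0.750000/1.5 = -0.5000
R = −Δy/(cos θ' − cos θ) = 2.0000
v = R·ω = 2.0000·-0.5000 = -1.0000

v = -1.0000, ω = -0.5000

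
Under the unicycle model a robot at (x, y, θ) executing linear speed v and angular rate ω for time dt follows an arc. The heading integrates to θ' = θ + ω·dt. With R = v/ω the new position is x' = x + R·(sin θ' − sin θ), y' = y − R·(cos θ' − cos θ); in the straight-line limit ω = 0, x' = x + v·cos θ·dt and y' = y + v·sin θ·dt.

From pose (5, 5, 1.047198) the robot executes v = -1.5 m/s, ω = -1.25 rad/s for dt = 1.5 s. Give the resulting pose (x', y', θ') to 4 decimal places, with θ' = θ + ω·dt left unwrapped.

(3.0770, 4.7882, -0.8278)

θ' = 1.0472 + -1.25·1.5 = -0.8278
R = v/ω = -1.5/-1.25 = 1.2000
x' = 5 + 1.2000·(sin -0.8278 − sin 1.0472) = 3.0770
y' = 5 − 1.2000·(cos -0.8278 − cos 1.0472) = 4.7882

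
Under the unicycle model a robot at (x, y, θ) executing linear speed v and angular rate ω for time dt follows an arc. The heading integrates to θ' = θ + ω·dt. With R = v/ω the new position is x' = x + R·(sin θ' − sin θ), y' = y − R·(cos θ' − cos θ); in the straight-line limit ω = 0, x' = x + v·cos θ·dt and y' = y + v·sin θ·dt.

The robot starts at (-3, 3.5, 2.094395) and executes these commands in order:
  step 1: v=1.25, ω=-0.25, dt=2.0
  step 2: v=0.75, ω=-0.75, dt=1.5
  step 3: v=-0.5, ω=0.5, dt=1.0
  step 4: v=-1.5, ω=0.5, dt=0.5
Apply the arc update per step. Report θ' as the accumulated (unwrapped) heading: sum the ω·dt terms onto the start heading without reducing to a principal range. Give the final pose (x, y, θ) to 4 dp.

(-3.8363, 5.8067, 1.2194)

step 1: θ'=1.5944 (R=-5.0000) → pose (-3.6685, 5.8820, 1.5944)
step 2: θ'=0.4694 (R=-1.0000) → pose (-3.1211, 6.7975, 0.4694)
step 3: θ'=0.9694 (R=-1.0000) → pose (-3.4933, 6.4714, 0.9694)
step 4: θ'=1.2194 (R=-3.0000) → pose (-3.8363, 5.8067, 1.2194)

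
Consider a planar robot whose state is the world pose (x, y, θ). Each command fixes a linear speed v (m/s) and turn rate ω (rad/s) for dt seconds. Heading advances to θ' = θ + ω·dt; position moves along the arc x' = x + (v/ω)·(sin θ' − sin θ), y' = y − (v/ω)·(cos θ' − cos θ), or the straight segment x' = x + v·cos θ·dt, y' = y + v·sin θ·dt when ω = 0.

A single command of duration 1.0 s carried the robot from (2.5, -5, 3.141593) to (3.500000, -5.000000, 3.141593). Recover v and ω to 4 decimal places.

v = -1.0000, ω = 0.0000

Δθ = 3.141593 − 3.141593 = 0.000000
ω = Δθ/dt = 0.000000/1.0 = 0.0000
ω = 0 → v = (Δx·cos θ + Δy·sin θ)/dt = -1.0000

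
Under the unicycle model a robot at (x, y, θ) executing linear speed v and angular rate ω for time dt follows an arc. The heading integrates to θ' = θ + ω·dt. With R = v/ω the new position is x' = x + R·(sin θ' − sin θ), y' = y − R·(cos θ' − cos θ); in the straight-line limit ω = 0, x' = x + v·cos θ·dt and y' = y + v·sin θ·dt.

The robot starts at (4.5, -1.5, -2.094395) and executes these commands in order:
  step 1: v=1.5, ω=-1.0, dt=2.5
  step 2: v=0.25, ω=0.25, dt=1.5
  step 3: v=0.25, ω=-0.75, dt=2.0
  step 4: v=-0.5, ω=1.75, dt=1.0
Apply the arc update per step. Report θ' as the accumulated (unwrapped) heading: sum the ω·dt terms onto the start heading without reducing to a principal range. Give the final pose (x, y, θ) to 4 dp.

step 1: θ'=-4.5944 (R=-1.5000) → pose (1.7114, -0.9266, -4.5944)
step 2: θ'=-4.2194 (R=1.0000) → pose (1.5993, -0.5710, -4.2194)
step 3: θ'=-5.7194 (R=-0.3333) → pose (1.7148, -0.1315, -5.7194)
step 4: θ'=-3.9694 (R=-0.2857) → pose (1.6570, -0.5663, -3.9694)

(1.6570, -0.5663, -3.9694)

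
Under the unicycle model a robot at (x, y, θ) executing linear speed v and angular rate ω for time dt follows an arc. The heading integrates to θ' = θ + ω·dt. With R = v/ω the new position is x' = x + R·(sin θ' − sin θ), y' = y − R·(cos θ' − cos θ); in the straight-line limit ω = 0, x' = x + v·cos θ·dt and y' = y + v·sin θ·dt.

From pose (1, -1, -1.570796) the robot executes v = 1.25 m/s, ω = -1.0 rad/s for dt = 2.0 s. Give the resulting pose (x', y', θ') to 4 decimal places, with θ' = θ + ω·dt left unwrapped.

θ' = -1.5708 + -1.0·2.0 = -3.5708
R = v/ω = 1.25/-1.0 = -1.2500
x' = 1 + -1.2500·(sin -3.5708 − sin -1.5708) = -0.7702
y' = -1 − -1.2500·(cos -3.5708 − cos -1.5708) = -2.1366

(-0.7702, -2.1366, -3.5708)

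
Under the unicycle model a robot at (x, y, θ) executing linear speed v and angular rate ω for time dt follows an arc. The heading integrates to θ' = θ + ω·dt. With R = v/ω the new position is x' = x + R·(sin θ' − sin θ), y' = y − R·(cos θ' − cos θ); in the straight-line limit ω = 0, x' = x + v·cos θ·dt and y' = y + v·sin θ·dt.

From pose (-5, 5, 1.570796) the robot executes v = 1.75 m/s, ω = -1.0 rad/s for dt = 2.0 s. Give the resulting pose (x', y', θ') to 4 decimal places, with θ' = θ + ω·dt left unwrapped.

θ' = 1.5708 + -1.0·2.0 = -0.4292
R = v/ω = 1.75/-1.0 = -1.7500
x' = -5 + -1.7500·(sin -0.4292 − sin 1.5708) = -2.5217
y' = 5 − -1.7500·(cos -0.4292 − cos 1.5708) = 6.5913

(-2.5217, 6.5913, -0.4292)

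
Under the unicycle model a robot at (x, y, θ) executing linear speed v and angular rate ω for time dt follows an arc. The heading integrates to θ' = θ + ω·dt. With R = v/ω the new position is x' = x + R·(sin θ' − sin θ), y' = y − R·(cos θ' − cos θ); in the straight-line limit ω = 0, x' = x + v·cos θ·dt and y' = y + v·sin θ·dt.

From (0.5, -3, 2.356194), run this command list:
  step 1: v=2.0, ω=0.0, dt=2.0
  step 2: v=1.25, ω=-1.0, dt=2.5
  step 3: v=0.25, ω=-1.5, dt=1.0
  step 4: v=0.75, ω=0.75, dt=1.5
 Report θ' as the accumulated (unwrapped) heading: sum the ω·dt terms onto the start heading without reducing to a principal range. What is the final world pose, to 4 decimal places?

(-0.6216, 0.8309, -0.5188)

step 1: θ'=2.3562 (straight) → pose (-2.3284, -0.1716, 2.3562)
step 2: θ'=-0.1438 (R=-1.2500) → pose (-1.2654, 1.9494, -0.1438)
step 3: θ'=-1.6438 (R=-0.1667) → pose (-1.1231, 1.7723, -1.6438)
step 4: θ'=-0.5188 (R=1.0000) → pose (-0.6216, 0.8309, -0.5188)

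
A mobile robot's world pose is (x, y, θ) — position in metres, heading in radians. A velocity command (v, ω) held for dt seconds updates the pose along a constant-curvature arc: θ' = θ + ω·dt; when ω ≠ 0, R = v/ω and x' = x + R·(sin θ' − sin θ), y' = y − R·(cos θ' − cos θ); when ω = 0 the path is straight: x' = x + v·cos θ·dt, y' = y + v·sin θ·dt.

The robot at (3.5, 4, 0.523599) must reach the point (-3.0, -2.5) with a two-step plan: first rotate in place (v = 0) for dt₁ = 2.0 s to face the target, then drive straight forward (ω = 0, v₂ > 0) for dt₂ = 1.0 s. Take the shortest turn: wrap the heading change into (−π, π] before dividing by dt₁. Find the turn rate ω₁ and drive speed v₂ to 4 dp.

ω₁ = -1.4399, v₂ = 9.1924

heading to target = atan2(-2.5−4, -3−3.5) = -2.3562
Δθ = wrap(-2.3562 − 0.5236) = -2.8798; ω₁ = Δθ/dt₁ = -1.4399
distance = √((-3−3.5)² + (-2.5−4)²) = 9.1924; v₂ = distance/dt₂ = 9.1924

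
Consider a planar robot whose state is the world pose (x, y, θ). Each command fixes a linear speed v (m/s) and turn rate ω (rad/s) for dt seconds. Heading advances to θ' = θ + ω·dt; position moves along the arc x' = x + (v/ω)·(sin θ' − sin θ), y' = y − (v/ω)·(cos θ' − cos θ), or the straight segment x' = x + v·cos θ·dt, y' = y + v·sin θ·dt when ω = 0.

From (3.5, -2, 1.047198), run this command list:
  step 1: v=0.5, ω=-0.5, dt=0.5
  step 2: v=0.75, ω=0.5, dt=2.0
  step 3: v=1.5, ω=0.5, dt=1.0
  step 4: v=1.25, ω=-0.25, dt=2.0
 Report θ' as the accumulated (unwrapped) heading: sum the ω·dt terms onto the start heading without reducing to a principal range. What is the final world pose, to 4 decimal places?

step 1: θ'=0.7972 (R=-1.0000) → pose (3.6506, -1.8013, 0.7972)
step 2: θ'=1.7972 (R=1.5000) → pose (4.0392, -0.4165, 1.7972)
step 3: θ'=2.2972 (R=3.0000) → pose (3.3585, 0.9026, 2.2972)
step 4: θ'=1.7972 (R=-5.0000) → pose (2.2240, 3.1012, 1.7972)

(2.2240, 3.1012, 1.7972)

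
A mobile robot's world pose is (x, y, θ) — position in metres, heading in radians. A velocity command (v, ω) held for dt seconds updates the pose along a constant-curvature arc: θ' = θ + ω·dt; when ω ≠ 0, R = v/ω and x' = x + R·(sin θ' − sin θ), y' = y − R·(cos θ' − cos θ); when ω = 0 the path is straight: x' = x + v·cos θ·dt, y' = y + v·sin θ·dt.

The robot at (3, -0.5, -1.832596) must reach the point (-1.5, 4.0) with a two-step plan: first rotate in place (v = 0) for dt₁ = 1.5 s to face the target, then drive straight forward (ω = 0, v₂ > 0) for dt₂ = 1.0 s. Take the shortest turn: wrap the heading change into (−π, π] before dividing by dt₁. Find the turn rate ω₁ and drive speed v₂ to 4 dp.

heading to target = atan2(4−-0.5, -1.5−3) = 2.3562
Δθ = wrap(2.3562 − -1.8326) = -2.0944; ω₁ = Δθ/dt₁ = -1.3963
distance = √((-1.5−3)² + (4−-0.5)²) = 6.3640; v₂ = distance/dt₂ = 6.3640

ω₁ = -1.3963, v₂ = 6.3640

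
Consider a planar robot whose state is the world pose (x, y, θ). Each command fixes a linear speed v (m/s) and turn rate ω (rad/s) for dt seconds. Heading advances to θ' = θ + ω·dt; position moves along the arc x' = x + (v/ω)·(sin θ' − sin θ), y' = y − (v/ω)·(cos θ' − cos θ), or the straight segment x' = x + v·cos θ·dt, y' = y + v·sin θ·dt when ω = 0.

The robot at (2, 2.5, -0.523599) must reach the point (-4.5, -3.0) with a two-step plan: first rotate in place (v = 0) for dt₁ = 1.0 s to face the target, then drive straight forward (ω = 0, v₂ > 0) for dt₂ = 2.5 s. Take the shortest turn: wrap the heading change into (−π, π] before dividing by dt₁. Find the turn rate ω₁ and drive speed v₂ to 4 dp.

ω₁ = -1.9157, v₂ = 3.4059

heading to target = atan2(-3−2.5, -4.5−2) = -2.4393
Δθ = wrap(-2.4393 − -0.5236) = -1.9157; ω₁ = Δθ/dt₁ = -1.9157
distance = √((-4.5−2)² + (-3−2.5)²) = 8.5147; v₂ = distance/dt₂ = 3.4059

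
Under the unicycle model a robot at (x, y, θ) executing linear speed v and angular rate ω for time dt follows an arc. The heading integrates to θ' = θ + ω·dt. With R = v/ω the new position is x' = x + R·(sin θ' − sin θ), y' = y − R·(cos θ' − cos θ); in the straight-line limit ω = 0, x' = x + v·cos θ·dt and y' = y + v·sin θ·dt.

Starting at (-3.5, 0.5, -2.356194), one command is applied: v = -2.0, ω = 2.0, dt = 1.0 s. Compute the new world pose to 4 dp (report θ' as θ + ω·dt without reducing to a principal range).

θ' = -2.3562 + 2.0·1.0 = -0.3562
R = v/ω = -2.0/2.0 = -1.0000
x' = -3.5 + -1.0000·(sin -0.3562 − sin -2.3562) = -3.8584
y' = 0.5 − -1.0000·(cos -0.3562 − cos -2.3562) = 2.1443

(-3.8584, 2.1443, -0.3562)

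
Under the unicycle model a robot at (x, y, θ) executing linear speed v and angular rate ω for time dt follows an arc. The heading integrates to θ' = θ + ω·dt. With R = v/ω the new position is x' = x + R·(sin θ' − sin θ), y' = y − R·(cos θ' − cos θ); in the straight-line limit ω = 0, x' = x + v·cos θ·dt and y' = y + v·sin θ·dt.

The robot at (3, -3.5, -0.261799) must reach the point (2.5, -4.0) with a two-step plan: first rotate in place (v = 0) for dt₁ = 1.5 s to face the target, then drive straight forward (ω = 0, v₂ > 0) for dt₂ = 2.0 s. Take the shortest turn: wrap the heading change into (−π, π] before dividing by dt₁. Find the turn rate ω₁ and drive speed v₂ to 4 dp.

ω₁ = -1.3963, v₂ = 0.3536

heading to target = atan2(-4−-3.5, 2.5−3) = -2.3562
Δθ = wrap(-2.3562 − -0.2618) = -2.0944; ω₁ = Δθ/dt₁ = -1.3963
distance = √((2.5−3)² + (-4−-3.5)²) = 0.7071; v₂ = distance/dt₂ = 0.3536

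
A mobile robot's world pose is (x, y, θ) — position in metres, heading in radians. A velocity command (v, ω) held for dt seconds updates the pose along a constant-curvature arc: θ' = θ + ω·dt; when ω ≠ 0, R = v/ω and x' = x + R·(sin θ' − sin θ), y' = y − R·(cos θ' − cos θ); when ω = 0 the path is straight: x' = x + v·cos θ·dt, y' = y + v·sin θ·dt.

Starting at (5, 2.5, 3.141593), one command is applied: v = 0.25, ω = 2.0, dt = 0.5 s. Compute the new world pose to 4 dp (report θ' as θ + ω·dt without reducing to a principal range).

θ' = 3.1416 + 2.0·0.5 = 4.1416
R = v/ω = 0.25/2.0 = 0.1250
x' = 5 + 0.1250·(sin 4.1416 − sin 3.1416) = 4.8948
y' = 2.5 − 0.1250·(cos 4.1416 − cos 3.1416) = 2.4425

(4.8948, 2.4425, 4.1416)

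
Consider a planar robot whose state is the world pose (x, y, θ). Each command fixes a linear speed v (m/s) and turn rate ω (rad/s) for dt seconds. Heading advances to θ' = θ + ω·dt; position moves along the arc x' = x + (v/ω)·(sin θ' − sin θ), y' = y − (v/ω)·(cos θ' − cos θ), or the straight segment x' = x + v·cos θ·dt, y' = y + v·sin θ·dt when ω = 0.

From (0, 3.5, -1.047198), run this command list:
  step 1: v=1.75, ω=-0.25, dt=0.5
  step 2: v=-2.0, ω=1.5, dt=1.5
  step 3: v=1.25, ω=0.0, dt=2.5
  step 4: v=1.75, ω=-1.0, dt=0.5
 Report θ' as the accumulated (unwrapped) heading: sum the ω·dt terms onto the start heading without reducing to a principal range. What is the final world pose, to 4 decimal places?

(0.0504, 6.2210, 0.5778)

step 1: θ'=-1.1722 (R=-7.0000) → pose (0.3891, 2.7169, -1.1722)
step 2: θ'=1.0778 (R=-1.3333) → pose (-2.0143, 2.8304, 1.0778)
step 3: θ'=1.0778 (straight) → pose (-0.5353, 5.5833, 1.0778)
step 4: θ'=0.5778 (R=-1.7500) → pose (0.0504, 6.2210, 0.5778)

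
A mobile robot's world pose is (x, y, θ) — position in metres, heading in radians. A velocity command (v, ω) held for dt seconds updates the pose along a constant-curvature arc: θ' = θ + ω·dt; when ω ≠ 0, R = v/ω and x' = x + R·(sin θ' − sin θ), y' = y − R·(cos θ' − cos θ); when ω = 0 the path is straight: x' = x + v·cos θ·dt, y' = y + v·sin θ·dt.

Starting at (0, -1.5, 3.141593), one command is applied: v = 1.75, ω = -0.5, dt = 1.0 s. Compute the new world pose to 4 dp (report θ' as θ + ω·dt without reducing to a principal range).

(-1.6780, -1.0715, 2.6416)

θ' = 3.1416 + -0.5·1.0 = 2.6416
R = v/ω = 1.75/-0.5 = -3.5000
x' = 0 + -3.5000·(sin 2.6416 − sin 3.1416) = -1.6780
y' = -1.5 − -3.5000·(cos 2.6416 − cos 3.1416) = -1.0715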